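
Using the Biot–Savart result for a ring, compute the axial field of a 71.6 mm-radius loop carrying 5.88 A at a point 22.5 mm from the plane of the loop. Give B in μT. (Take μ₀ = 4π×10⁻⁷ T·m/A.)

B ≈ 44.8 μT

On the axis of a circular loop, B = μ₀IR² / [2(R²+z²)^(3/2)].
R² + z² = (0.0716)² + (0.0225)² = 0.005633 m², and (R²+z²)^(3/2) = 4.23×10⁻⁴ m³.
B = (4π×10⁻⁷ × 5.88 × 0.005127) / (2 × 4.23×10⁻⁴) = 4.48×10⁻⁵ T.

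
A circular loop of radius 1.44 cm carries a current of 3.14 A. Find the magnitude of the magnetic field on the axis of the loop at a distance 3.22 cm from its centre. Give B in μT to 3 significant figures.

On the axis of a circular loop, B = μ₀IR² / [2(R²+z²)^(3/2)].
R² + z² = (0.0144)² + (0.0322)² = 0.001244 m², and (R²+z²)^(3/2) = 4.39×10⁻⁵ m³.
B = (4π×10⁻⁷ × 3.14 × 0.0002074) / (2 × 4.39×10⁻⁵) = 9.32×10⁻⁶ T.

B ≈ 9.32 μT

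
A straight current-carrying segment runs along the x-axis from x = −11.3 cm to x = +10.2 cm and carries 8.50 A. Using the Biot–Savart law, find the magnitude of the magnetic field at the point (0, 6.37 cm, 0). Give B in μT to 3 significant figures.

B ≈ 22.9 μT

For a finite straight segment, B = (μ₀I/4πd)(sinθ₁ + sinθ₂), where θ₁, θ₂ are the angles from the perpendicular to each end.
The perpendicular distance is d = 0.0637 m; the end-offsets along the wire are a = 0.113 m and b = 0.102 m.
sinθ₁ = 0.113/√(0.113²+0.0637²) = 0.8711; sinθ₂ = 0.102/√(0.102²+0.0637²) = 0.8482.
B = (4π×10⁻⁷ × 8.50) / (4π × 0.0637) × (0.8711 + 0.8482) = 2.29×10⁻⁵ T.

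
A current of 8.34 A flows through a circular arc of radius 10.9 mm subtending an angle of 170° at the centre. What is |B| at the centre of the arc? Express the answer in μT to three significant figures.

B ≈ 227 μT

The Biot–Savart field of a circular arc at its centre is B = μ₀Iφ/(4πR), with φ = 2.967 rad.
B = (4π×10⁻⁷ × 8.34 × 2.967) / (4π × 0.0109) = 2.27×10⁻⁴ T.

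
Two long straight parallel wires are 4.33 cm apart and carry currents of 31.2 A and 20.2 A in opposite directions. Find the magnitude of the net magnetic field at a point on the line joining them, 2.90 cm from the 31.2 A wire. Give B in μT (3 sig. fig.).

Each long wire gives B = μ₀I/(2πd). Distances are d₁ = 0.029 m and d₂ = 0.0143 m.
B₁ = 2.15×10⁻⁴ T, B₂ = 2.83×10⁻⁴ T.
Between antiparallel currents both contributions point the same way, so they add. B = B₁ + B₂ = 2.15×10⁻⁴ + 2.83×10⁻⁴ = 4.98×10⁻⁴ T.

B ≈ 498 μT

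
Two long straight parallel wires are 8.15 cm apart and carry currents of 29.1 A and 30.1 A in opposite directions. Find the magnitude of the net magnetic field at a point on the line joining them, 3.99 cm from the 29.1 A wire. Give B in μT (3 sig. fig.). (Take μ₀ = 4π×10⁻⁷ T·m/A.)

B ≈ 291 μT

Each long wire gives B = μ₀I/(2πd). Distances are d₁ = 0.0399 m and d₂ = 0.0416 m.
B₁ = 1.46×10⁻⁴ T, B₂ = 1.45×10⁻⁴ T.
Between antiparallel currents both contributions point the same way, so they add. B = B₁ + B₂ = 1.46×10⁻⁴ + 1.45×10⁻⁴ = 2.91×10⁻⁴ T.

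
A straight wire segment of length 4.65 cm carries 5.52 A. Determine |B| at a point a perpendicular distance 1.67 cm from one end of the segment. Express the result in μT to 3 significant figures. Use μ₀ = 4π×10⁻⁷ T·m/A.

For a finite straight segment, B = (μ₀I/4πd)(sinθ₁ + sinθ₂), where θ₁, θ₂ are the angles from the perpendicular to each end.
The perpendicular foot is at one end, so the two end-offsets along the wire are 0 and L = 0.0465 m.
sinθ₁ = 0/√(0²+0.0167²) = 0.0000; sinθ₂ = 0.0465/√(0.0465²+0.0167²) = 0.9411.
B = (4π×10⁻⁷ × 5.52) / (4π × 0.0167) × (0.0000 + 0.9411) = 3.11×10⁻⁵ T.

B ≈ 31.1 μT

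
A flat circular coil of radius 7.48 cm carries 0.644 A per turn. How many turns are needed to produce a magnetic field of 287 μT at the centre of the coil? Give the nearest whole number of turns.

N = 53

For an N-turn coil, B = Nμ₀I/(2R). A single turn gives B₁ = 5.41×10⁻⁶ T with R = 0.0748 m.
N = B/B₁ = 2.87×10⁻⁴ / 5.41×10⁻⁶ = 53.05.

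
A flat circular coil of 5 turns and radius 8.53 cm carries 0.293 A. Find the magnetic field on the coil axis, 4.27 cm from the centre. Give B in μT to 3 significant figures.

B ≈ 7.72 μT

For an N-turn flat coil, B = Nμ₀IR²/[2(R²+z²)^(3/2)] with R = 0.0853 m, z = 0.0427 m.
B = 5 × 1.54×10⁻⁶ T = 7.72×10⁻⁶ T.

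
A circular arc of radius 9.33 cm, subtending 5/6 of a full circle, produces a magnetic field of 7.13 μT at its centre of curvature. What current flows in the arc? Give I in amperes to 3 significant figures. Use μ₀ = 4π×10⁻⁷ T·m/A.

I ≈ 1.27 A

For a circular arc, B = μ₀Iφ/(4πR) with φ in radians; here φ = 5.236 rad.
So I = 4πRB/(μ₀φ) = 4π × 0.0933 × 7.13×10⁻⁶ / (4π×10⁻⁷ × 5.236) = 1.27 A.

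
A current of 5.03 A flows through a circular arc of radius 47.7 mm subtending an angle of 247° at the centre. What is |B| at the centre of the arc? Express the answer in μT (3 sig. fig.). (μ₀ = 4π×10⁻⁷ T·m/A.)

B ≈ 45.5 μT

The Biot–Savart field of a circular arc at its centre is B = μ₀Iφ/(4πR), with φ = 4.311 rad.
B = (4π×10⁻⁷ × 5.03 × 4.311) / (4π × 0.0477) = 4.55×10⁻⁵ T.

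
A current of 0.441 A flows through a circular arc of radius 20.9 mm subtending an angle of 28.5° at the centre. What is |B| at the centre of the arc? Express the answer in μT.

B ≈ 1.05 μT

The Biot–Savart field of a circular arc at its centre is B = μ₀Iφ/(4πR), with φ = 0.4974 rad.
B = (4π×10⁻⁷ × 0.441 × 0.4974) / (4π × 0.0209) = 1.05×10⁻⁶ T.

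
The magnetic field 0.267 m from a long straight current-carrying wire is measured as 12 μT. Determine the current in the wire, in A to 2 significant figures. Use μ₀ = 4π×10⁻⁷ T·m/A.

I ≈ 16 A

For a long straight wire B = μ₀I/(2πd), so I = 2πdB/μ₀.
I = 2π × 0.267 × 1.20×10⁻⁵ / (4π×10⁻⁷) = 16.0 A.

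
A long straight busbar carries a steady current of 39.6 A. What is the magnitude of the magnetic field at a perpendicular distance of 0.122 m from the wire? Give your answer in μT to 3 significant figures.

B ≈ 64.9 μT

For an infinitely long straight wire, B = μ₀I/(2πd).
B = (4π×10⁻⁷ × 39.6) / (2π × 0.122) = 6.49×10⁻⁵ T.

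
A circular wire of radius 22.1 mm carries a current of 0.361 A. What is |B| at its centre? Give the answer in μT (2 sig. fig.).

B ≈ 10 μT

At the centre of a circular loop the Biot–Savart law gives B = μ₀I/(2R).
B = (4π×10⁻⁷ × 0.361) / (2 × 0.0221) = 1.03×10⁻⁵ T.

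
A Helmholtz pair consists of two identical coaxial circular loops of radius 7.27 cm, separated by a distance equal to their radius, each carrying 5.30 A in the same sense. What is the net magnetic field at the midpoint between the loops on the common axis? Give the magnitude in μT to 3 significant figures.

Each loop contributes B = μ₀IR²/[2(R²+z²)^(3/2)] on the axis, with z measured from that loop.
Loop 1 (z = 0.03635 m): B₁ = 3.28×10⁻⁵ T. Loop 2 (z = 0.03635 m): B₂ = 3.28×10⁻⁵ T.
The fields add: B = B₁ + B₂ = 6.56×10⁻⁵ T.

B ≈ 65.6 μT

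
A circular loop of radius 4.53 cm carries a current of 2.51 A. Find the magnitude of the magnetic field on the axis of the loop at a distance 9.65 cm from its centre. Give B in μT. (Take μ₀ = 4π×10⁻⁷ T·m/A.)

B ≈ 2.67 μT

On the axis of a circular loop, B = μ₀IR² / [2(R²+z²)^(3/2)].
R² + z² = (0.0453)² + (0.0965)² = 0.01136 m², and (R²+z²)^(3/2) = 1.21×10⁻³ m³.
B = (4π×10⁻⁷ × 2.51 × 0.002052) / (2 × 1.21×10⁻³) = 2.67×10⁻⁶ T.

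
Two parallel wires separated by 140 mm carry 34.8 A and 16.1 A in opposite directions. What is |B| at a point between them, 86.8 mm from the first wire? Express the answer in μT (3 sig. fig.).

Each long wire gives B = μ₀I/(2πd). Distances are d₁ = 0.0868 m and d₂ = 0.0532 m.
B₁ = 8.02×10⁻⁵ T, B₂ = 6.05×10⁻⁵ T.
Between antiparallel currents both contributions point the same way, so they add. B = B₁ + B₂ = 8.02×10⁻⁵ + 6.05×10⁻⁵ = 1.41×10⁻⁴ T.

B ≈ 141 μT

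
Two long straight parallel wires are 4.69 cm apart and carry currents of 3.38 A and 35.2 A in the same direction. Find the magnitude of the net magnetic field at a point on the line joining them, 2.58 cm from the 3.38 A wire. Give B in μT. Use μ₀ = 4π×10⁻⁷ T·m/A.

Each long wire gives B = μ₀I/(2πd). Distances are d₁ = 0.0258 m and d₂ = 0.0211 m.
B₁ = 2.62×10⁻⁵ T, B₂ = 3.34×10⁻⁴ T.
Between parallel currents the two contributions point in opposite directions, so they subtract. B = |B₁ − B₂| = |2.62×10⁻⁵ − 3.34×10⁻⁴| = 3.07×10⁻⁴ T.

B ≈ 307 μT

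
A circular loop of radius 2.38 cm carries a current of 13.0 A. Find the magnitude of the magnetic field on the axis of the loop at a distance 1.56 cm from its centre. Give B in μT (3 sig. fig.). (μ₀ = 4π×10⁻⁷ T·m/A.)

B ≈ 201 μT

On the axis of a circular loop, B = μ₀IR² / [2(R²+z²)^(3/2)].
R² + z² = (0.0238)² + (0.0156)² = 0.0008098 m², and (R²+z²)^(3/2) = 2.30×10⁻⁵ m³.
B = (4π×10⁻⁷ × 13.0 × 0.0005664) / (2 × 2.30×10⁻⁵) = 2.01×10⁻⁴ T.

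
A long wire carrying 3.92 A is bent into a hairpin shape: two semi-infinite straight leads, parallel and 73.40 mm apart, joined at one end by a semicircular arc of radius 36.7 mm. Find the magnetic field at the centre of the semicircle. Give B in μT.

The semicircular arc contributes B_arc = μ₀I·π/(4πR) = μ₀I/(4R) = 3.36×10⁻⁵ T.
Each semi-infinite lead is at perpendicular distance R = 0.0367 m from the centre, with the perpendicular foot at its near end, so it contributes μ₀I/(4πR); both point the same way, together 2.14×10⁻⁵ T.
Arc and leads all point the same direction: B = 3.36×10⁻⁵ + 2.14×10⁻⁵ = 5.49×10⁻⁵ T.

B ≈ 54.9 μT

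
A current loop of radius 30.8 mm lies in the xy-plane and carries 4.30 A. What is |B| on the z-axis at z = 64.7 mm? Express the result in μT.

B ≈ 6.97 μT

On the axis of a circular loop, B = μ₀IR² / [2(R²+z²)^(3/2)].
R² + z² = (0.0308)² + (0.0647)² = 0.005135 m², and (R²+z²)^(3/2) = 3.68×10⁻⁴ m³.
B = (4π×10⁻⁷ × 4.30 × 0.0009486) / (2 × 3.68×10⁻⁴) = 6.97×10⁻⁶ T.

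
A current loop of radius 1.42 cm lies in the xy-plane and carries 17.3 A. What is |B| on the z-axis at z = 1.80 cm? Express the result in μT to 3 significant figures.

On the axis of a circular loop, B = μ₀IR² / [2(R²+z²)^(3/2)].
R² + z² = (0.0142)² + (0.018)² = 0.0005256 m², and (R²+z²)^(3/2) = 1.21×10⁻⁵ m³.
B = (4π×10⁻⁷ × 17.3 × 0.0002016) / (2 × 1.21×10⁻⁵) = 1.82×10⁻⁴ T.

B ≈ 182 μT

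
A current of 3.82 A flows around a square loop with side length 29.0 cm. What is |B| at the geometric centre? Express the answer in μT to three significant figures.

B ≈ 14.9 μT

Each side is a finite straight segment at perpendicular distance d = a/(2 tan(π/4)) = 0.145 m from the centre, with end-angles ±π/4.
One side contributes B₁ = (μ₀I/4πd)·2 sin(π/4) = 3.73×10⁻⁶ T.
All 4 sides add in the same direction: B = 4 × 3.73×10⁻⁶ = 1.49×10⁻⁵ T.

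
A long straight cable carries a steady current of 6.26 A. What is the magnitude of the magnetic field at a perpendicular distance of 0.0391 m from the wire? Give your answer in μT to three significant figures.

For an infinitely long straight wire, B = μ₀I/(2πd).
B = (4π×10⁻⁷ × 6.26) / (2π × 0.0391) = 3.20×10⁻⁵ T.

B ≈ 32.0 μT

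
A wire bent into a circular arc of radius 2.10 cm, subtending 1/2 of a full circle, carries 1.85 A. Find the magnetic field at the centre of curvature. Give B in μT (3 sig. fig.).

B ≈ 27.7 μT

The Biot–Savart field of a circular arc at its centre is B = μ₀Iφ/(4πR), with φ = 3.142 rad.
B = (4π×10⁻⁷ × 1.85 × 3.142) / (4π × 0.021) = 2.77×10⁻⁵ T.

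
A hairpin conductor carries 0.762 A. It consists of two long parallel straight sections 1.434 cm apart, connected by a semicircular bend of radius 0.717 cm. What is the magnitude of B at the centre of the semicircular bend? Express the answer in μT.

The semicircular arc contributes B_arc = μ₀I·π/(4πR) = μ₀I/(4R) = 3.34×10⁻⁵ T.
Each semi-infinite lead is at perpendicular distance R = 0.00717 m from the centre, with the perpendicular foot at its near end, so it contributes μ₀I/(4πR); both point the same way, together 2.13×10⁻⁵ T.
Arc and leads all point the same direction: B = 3.34×10⁻⁵ + 2.13×10⁻⁵ = 5.46×10⁻⁵ T.

B ≈ 54.6 μT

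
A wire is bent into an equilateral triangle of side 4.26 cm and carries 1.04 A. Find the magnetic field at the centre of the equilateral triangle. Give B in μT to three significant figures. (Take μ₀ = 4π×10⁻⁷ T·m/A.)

B ≈ 43.9 μT

Each side is a finite straight segment at perpendicular distance d = a/(2 tan(π/3)) = 0.0123 m from the centre, with end-angles ±π/3.
One side contributes B₁ = (μ₀I/4πd)·2 sin(π/3) = 1.46×10⁻⁵ T.
All 3 sides add in the same direction: B = 3 × 1.46×10⁻⁵ = 4.39×10⁻⁵ T.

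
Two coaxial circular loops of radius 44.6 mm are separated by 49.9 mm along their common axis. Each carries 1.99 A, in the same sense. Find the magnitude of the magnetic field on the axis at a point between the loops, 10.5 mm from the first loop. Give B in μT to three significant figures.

B ≈ 37.7 μT

Each loop contributes B = μ₀IR²/[2(R²+z²)^(3/2)] on the axis, with z measured from that loop.
Loop 1 (z = 0.0105 m): B₁ = 2.59×10⁻⁵ T. Loop 2 (z = 0.0394 m): B₂ = 1.18×10⁻⁵ T.
The fields add: B = B₁ + B₂ = 3.77×10⁻⁵ T.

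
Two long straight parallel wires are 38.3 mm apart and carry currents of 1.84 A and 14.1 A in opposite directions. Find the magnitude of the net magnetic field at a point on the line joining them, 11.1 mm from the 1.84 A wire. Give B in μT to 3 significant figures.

Each long wire gives B = μ₀I/(2πd). Distances are d₁ = 0.0111 m and d₂ = 0.0272 m.
B₁ = 3.32×10⁻⁵ T, B₂ = 1.04×10⁻⁴ T.
Between antiparallel currents both contributions point the same way, so they add. B = B₁ + B₂ = 3.32×10⁻⁵ + 1.04×10⁻⁴ = 1.37×10⁻⁴ T.

B ≈ 137 μT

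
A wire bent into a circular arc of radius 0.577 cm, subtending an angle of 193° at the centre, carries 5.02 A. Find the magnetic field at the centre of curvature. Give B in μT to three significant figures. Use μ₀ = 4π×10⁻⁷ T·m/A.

The Biot–Savart field of a circular arc at its centre is B = μ₀Iφ/(4πR), with φ = 3.368 rad.
B = (4π×10⁻⁷ × 5.02 × 3.368) / (4π × 0.00577) = 2.93×10⁻⁴ T.

B ≈ 293 μT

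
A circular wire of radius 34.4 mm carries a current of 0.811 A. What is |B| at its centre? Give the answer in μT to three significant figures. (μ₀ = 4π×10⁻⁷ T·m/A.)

At the centre of a circular loop the Biot–Savart law gives B = μ₀I/(2R).
B = (4π×10⁻⁷ × 0.811) / (2 × 0.0344) = 1.48×10⁻⁵ T.

B ≈ 14.8 μT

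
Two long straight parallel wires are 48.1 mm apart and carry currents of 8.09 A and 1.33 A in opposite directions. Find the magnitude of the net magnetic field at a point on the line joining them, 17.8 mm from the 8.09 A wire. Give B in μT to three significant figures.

B ≈ 99.7 μT

Each long wire gives B = μ₀I/(2πd). Distances are d₁ = 0.0178 m and d₂ = 0.0303 m.
B₁ = 9.09×10⁻⁵ T, B₂ = 8.78×10⁻⁶ T.
Between antiparallel currents both contributions point the same way, so they add. B = B₁ + B₂ = 9.09×10⁻⁵ + 8.78×10⁻⁶ = 9.97×10⁻⁵ T.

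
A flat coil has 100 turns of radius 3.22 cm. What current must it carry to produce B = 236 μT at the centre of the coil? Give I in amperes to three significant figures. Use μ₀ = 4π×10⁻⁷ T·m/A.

I ≈ 0.121 A

For an N-turn coil, B = Nμ₀I/(2R) with R = 0.0322 m, so I = 2RB/(Nμ₀) = 2 × 0.0322 × 2.36×10⁻⁴ / (100 × 4π×10⁻⁷) = 0.121 A.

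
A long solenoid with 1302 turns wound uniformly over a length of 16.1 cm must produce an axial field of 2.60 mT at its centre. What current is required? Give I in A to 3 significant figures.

I ≈ 0.256 A

Inside a long solenoid B = μ₀nI with n = 8087 m⁻¹, so I = B/(μ₀n).
I = 2.60×10⁻³ / (4π×10⁻⁷ × 8087) = 0.256 A.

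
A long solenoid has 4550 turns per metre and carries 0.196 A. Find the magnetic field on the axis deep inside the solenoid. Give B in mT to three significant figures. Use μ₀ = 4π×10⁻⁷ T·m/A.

Inside a long solenoid, B = μ₀nI with n = 4550 turns/m.
B = 4π×10⁻⁷ × 4550 × 0.196 = 1.12×10⁻³ T.

B ≈ 1.12 mT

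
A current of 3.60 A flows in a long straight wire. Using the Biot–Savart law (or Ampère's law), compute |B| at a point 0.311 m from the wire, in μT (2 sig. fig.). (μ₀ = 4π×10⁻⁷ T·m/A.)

B ≈ 2.3 μT

For an infinitely long straight wire, B = μ₀I/(2πd).
B = (4π×10⁻⁷ × 3.60) / (2π × 0.311) = 2.32×10⁻⁶ T.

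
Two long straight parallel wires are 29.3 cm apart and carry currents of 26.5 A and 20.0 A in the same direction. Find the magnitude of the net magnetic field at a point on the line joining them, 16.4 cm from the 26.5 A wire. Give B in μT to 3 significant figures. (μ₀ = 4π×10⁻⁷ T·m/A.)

Each long wire gives B = μ₀I/(2πd). Distances are d₁ = 0.164 m and d₂ = 0.129 m.
B₁ = 3.23×10⁻⁵ T, B₂ = 3.10×10⁻⁵ T.
Between parallel currents the two contributions point in opposite directions, so they subtract. B = |B₁ − B₂| = |3.23×10⁻⁵ − 3.10×10⁻⁵| = 1.31×10⁻⁶ T.

B ≈ 1.31 μT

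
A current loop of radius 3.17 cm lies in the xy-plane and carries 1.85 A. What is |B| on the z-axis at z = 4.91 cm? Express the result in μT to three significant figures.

B ≈ 5.85 μT

On the axis of a circular loop, B = μ₀IR² / [2(R²+z²)^(3/2)].
R² + z² = (0.0317)² + (0.0491)² = 0.003416 m², and (R²+z²)^(3/2) = 2.00×10⁻⁴ m³.
B = (4π×10⁻⁷ × 1.85 × 0.001005) / (2 × 2.00×10⁻⁴) = 5.85×10⁻⁶ T.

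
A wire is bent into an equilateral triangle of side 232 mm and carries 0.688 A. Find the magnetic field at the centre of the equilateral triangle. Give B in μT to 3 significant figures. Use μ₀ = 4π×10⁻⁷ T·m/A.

Each side is a finite straight segment at perpendicular distance d = a/(2 tan(π/3)) = 0.06697 m from the centre, with end-angles ±π/3.
One side contributes B₁ = (μ₀I/4πd)·2 sin(π/3) = 1.78×10⁻⁶ T.
All 3 sides add in the same direction: B = 3 × 1.78×10⁻⁶ = 5.34×10⁻⁶ T.

B ≈ 5.34 μT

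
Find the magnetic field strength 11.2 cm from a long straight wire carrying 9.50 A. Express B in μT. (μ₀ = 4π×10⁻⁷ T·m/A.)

For an infinitely long straight wire, B = μ₀I/(2πd).
B = (4π×10⁻⁷ × 9.50) / (2π × 0.112) = 1.70×10⁻⁵ T.

B ≈ 17.0 μT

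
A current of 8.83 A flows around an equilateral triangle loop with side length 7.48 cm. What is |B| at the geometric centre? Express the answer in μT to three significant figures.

B ≈ 212 μT

Each side is a finite straight segment at perpendicular distance d = a/(2 tan(π/3)) = 0.02159 m from the centre, with end-angles ±π/3.
One side contributes B₁ = (μ₀I/4πd)·2 sin(π/3) = 7.08×10⁻⁵ T.
All 3 sides add in the same direction: B = 3 × 7.08×10⁻⁵ = 2.12×10⁻⁴ T.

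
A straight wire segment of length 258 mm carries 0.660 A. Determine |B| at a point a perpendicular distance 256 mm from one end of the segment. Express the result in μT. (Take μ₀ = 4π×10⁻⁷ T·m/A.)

B ≈ 0.183 μT

For a finite straight segment, B = (μ₀I/4πd)(sinθ₁ + sinθ₂), where θ₁, θ₂ are the angles from the perpendicular to each end.
The perpendicular foot is at one end, so the two end-offsets along the wire are 0 and L = 0.258 m.
sinθ₁ = 0/√(0²+0.256²) = 0.0000; sinθ₂ = 0.258/√(0.258²+0.256²) = 0.7099.
B = (4π×10⁻⁷ × 0.660) / (4π × 0.256) × (0.0000 + 0.7099) = 1.83×10⁻⁷ T.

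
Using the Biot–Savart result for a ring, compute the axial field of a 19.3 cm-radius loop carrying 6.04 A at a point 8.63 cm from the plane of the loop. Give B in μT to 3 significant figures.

B ≈ 15.0 μT

On the axis of a circular loop, B = μ₀IR² / [2(R²+z²)^(3/2)].
R² + z² = (0.193)² + (0.0863)² = 0.0447 m², and (R²+z²)^(3/2) = 9.45×10⁻³ m³.
B = (4π×10⁻⁷ × 6.04 × 0.03725) / (2 × 9.45×10⁻³) = 1.50×10⁻⁵ T.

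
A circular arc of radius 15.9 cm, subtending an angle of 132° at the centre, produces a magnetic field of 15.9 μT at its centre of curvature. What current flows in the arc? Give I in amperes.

For a circular arc, B = μ₀Iφ/(4πR) with φ in radians; here φ = 2.304 rad.
So I = 4πRB/(μ₀φ) = 4π × 0.159 × 1.59×10⁻⁵ / (4π×10⁻⁷ × 2.304) = 11.0 A.

I ≈ 11.0 A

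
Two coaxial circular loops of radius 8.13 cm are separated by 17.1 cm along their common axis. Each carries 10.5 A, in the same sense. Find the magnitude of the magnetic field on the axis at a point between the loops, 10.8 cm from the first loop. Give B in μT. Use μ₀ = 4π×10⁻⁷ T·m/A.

Each loop contributes B = μ₀IR²/[2(R²+z²)^(3/2)] on the axis, with z measured from that loop.
Loop 1 (z = 0.108 m): B₁ = 1.77×10⁻⁵ T. Loop 2 (z = 0.063 m): B₂ = 4.01×10⁻⁵ T.
The fields add: B = B₁ + B₂ = 5.77×10⁻⁵ T.

B ≈ 57.7 μT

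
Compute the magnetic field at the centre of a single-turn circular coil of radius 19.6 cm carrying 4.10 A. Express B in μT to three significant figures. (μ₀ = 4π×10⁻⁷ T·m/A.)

At the centre of a circular loop the Biot–Savart law gives B = μ₀I/(2R).
B = (4π×10⁻⁷ × 4.10) / (2 × 0.196) = 1.31×10⁻⁵ T.

B ≈ 13.1 μT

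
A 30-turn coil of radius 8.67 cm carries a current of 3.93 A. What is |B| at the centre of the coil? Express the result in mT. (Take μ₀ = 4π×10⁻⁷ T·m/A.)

For an N-turn flat coil, B = Nμ₀I/(2R) with R = 0.0867 m.
B = 30 × 2.85×10⁻⁵ T = 8.54×10⁻⁴ T.

B ≈ 0.854 mT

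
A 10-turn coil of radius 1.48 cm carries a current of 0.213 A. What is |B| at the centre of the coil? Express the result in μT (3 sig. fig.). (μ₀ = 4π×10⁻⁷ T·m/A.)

B ≈ 90.4 μT

For an N-turn flat coil, B = Nμ₀I/(2R) with R = 0.0148 m.
B = 10 × 9.04×10⁻⁶ T = 9.04×10⁻⁵ T.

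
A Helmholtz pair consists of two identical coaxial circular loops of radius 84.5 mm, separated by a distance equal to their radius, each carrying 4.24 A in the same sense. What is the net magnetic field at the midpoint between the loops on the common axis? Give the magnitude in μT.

Each loop contributes B = μ₀IR²/[2(R²+z²)^(3/2)] on the axis, with z measured from that loop.
Loop 1 (z = 0.04225 m): B₁ = 2.26×10⁻⁵ T. Loop 2 (z = 0.04225 m): B₂ = 2.26×10⁻⁵ T.
The fields add: B = B₁ + B₂ = 4.51×10⁻⁵ T.

B ≈ 45.1 μT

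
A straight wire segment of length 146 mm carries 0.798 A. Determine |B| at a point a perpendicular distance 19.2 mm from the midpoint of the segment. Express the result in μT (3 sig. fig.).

B ≈ 8.04 μT

For a finite straight segment, B = (μ₀I/4πd)(sinθ₁ + sinθ₂), where θ₁, θ₂ are the angles from the perpendicular to each end.
The perpendicular from the point meets the wire at its midpoint, so each end is L/2 = 0.073 m away along the wire.
sinθ₁ = 0.073/√(0.073²+0.0192²) = 0.9671; sinθ₂ = 0.073/√(0.073²+0.0192²) = 0.9671.
B = (4π×10⁻⁷ × 0.798) / (4π × 0.0192) × (0.9671 + 0.9671) = 8.04×10⁻⁶ T.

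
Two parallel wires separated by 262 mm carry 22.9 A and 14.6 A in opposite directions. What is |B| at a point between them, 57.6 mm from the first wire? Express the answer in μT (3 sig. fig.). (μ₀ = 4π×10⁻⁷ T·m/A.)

B ≈ 93.8 μT

Each long wire gives B = μ₀I/(2πd). Distances are d₁ = 0.0576 m and d₂ = 0.2044 m.
B₁ = 7.95×10⁻⁵ T, B₂ = 1.43×10⁻⁵ T.
Between antiparallel currents both contributions point the same way, so they add. B = B₁ + B₂ = 7.95×10⁻⁵ + 1.43×10⁻⁵ = 9.38×10⁻⁵ T.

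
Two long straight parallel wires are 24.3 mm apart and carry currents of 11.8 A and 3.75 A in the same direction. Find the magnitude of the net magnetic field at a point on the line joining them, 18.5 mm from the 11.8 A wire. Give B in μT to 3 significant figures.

B ≈ 1.74 μT

Each long wire gives B = μ₀I/(2πd). Distances are d₁ = 0.0185 m and d₂ = 0.0058 m.
B₁ = 1.28×10⁻⁴ T, B₂ = 1.29×10⁻⁴ T.
Between parallel currents the two contributions point in opposite directions, so they subtract. B = |B₁ − B₂| = |1.28×10⁻⁴ − 1.29×10⁻⁴| = 1.74×10⁻⁶ T.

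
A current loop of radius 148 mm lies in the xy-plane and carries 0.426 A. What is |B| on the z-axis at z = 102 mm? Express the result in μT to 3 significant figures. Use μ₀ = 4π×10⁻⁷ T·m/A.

B ≈ 1.01 μT

On the axis of a circular loop, B = μ₀IR² / [2(R²+z²)^(3/2)].
R² + z² = (0.148)² + (0.102)² = 0.03231 m², and (R²+z²)^(3/2) = 5.81×10⁻³ m³.
B = (4π×10⁻⁷ × 0.426 × 0.0219) / (2 × 5.81×10⁻³) = 1.01×10⁻⁶ T.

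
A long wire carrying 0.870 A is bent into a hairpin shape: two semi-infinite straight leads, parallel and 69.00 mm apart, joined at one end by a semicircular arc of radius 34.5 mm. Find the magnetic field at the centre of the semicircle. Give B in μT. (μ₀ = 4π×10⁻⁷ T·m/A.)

B ≈ 13.0 μT

The semicircular arc contributes B_arc = μ₀I·π/(4πR) = μ₀I/(4R) = 7.92×10⁻⁶ T.
Each semi-infinite lead is at perpendicular distance R = 0.0345 m from the centre, with the perpendicular foot at its near end, so it contributes μ₀I/(4πR); both point the same way, together 5.04×10⁻⁶ T.
Arc and leads all point the same direction: B = 7.92×10⁻⁶ + 5.04×10⁻⁶ = 1.30×10⁻⁵ T.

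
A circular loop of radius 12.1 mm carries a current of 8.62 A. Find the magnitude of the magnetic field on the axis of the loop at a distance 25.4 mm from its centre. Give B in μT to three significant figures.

B ≈ 35.6 μT

On the axis of a circular loop, B = μ₀IR² / [2(R²+z²)^(3/2)].
R² + z² = (0.0121)² + (0.0254)² = 0.0007916 m², and (R²+z²)^(3/2) = 2.23×10⁻⁵ m³.
B = (4π×10⁻⁷ × 8.62 × 0.0001464) / (2 × 2.23×10⁻⁵) = 3.56×10⁻⁵ T.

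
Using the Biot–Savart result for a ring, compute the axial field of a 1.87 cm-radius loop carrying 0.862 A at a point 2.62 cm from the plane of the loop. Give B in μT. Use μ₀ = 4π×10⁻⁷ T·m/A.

B ≈ 5.68 μT

On the axis of a circular loop, B = μ₀IR² / [2(R²+z²)^(3/2)].
R² + z² = (0.0187)² + (0.0262)² = 0.001036 m², and (R²+z²)^(3/2) = 3.34×10⁻⁵ m³.
B = (4π×10⁻⁷ × 0.862 × 0.0003497) / (2 × 3.34×10⁻⁵) = 5.68×10⁻⁶ T.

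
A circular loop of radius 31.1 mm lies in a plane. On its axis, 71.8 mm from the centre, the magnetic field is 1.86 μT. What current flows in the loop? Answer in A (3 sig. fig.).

I ≈ 1.47 A

On the axis of a loop, B = μ₀IR²/[2(R²+z²)^(3/2)], so I = 2B(R²+z²)^(3/2)/(μ₀R²).
R² + z² = 0.0009672 + 0.005155 = 0.006122 m²; raised to 3/2 gives 4.79×10⁻⁴ m³.
I = 2 × 1.86×10⁻⁶ × 4.79×10⁻⁴ / (1.26×10⁻⁶ × 0.0009672) = 1.47 A.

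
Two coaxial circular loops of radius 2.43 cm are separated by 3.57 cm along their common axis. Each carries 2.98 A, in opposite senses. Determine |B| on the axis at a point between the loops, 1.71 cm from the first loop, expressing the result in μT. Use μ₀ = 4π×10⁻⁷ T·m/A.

B ≈ 3.56 μT

Each loop contributes B = μ₀IR²/[2(R²+z²)^(3/2)] on the axis, with z measured from that loop.
Loop 1 (z = 0.0171 m): B₁ = 4.21×10⁻⁵ T. Loop 2 (z = 0.0186 m): B₂ = 3.86×10⁻⁵ T.
The fields oppose: B = |B₁ − B₂| = 3.56×10⁻⁶ T.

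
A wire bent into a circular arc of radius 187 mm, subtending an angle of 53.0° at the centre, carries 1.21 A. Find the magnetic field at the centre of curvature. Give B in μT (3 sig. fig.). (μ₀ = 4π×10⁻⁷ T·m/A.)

B ≈ 0.599 μT

The Biot–Savart field of a circular arc at its centre is B = μ₀Iφ/(4πR), with φ = 0.925 rad.
B = (4π×10⁻⁷ × 1.21 × 0.925) / (4π × 0.187) = 5.99×10⁻⁷ T.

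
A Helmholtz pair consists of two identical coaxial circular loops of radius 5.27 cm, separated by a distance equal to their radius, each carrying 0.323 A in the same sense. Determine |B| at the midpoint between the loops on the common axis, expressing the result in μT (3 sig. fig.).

B ≈ 5.51 μT

Each loop contributes B = μ₀IR²/[2(R²+z²)^(3/2)] on the axis, with z measured from that loop.
Loop 1 (z = 0.02635 m): B₁ = 2.76×10⁻⁶ T. Loop 2 (z = 0.02635 m): B₂ = 2.76×10⁻⁶ T.
The fields add: B = B₁ + B₂ = 5.51×10⁻⁶ T.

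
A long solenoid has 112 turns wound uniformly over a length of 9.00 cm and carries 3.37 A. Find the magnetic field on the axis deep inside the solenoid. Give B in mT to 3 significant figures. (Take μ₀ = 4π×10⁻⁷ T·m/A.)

B ≈ 5.27 mT

Inside a long solenoid, B = μ₀nI with n = 1244 turns/m.
B = 4π×10⁻⁷ × 1244 × 3.37 = 5.27×10⁻³ T.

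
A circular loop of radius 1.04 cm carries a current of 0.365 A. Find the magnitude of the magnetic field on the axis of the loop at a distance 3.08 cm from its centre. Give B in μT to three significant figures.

On the axis of a circular loop, B = μ₀IR² / [2(R²+z²)^(3/2)].
R² + z² = (0.0104)² + (0.0308)² = 0.001057 m², and (R²+z²)^(3/2) = 3.44×10⁻⁵ m³.
B = (4π×10⁻⁷ × 0.365 × 0.0001082) / (2 × 3.44×10⁻⁵) = 7.22×10⁻⁷ T.

B ≈ 0.722 μT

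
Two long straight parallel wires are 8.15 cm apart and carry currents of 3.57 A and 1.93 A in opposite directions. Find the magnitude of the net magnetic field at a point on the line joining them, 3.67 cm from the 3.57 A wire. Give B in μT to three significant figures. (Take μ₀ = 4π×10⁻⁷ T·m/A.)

Each long wire gives B = μ₀I/(2πd). Distances are d₁ = 0.0367 m and d₂ = 0.0448 m.
B₁ = 1.95×10⁻⁵ T, B₂ = 8.62×10⁻⁶ T.
Between antiparallel currents both contributions point the same way, so they add. B = B₁ + B₂ = 1.95×10⁻⁵ + 8.62×10⁻⁶ = 2.81×10⁻⁵ T.

B ≈ 28.1 μT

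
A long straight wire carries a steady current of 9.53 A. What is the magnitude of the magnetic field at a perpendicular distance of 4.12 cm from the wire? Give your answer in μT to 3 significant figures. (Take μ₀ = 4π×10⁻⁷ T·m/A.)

B ≈ 46.3 μT

For an infinitely long straight wire, B = μ₀I/(2πd).
B = (4π×10⁻⁷ × 9.53) / (2π × 0.0412) = 4.63×10⁻⁵ T.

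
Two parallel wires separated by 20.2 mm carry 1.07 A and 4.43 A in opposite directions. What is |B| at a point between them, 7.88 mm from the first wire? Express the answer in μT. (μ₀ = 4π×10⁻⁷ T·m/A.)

Each long wire gives B = μ₀I/(2πd). Distances are d₁ = 0.00788 m and d₂ = 0.01232 m.
B₁ = 2.72×10⁻⁵ T, B₂ = 7.19×10⁻⁵ T.
Between antiparallel currents both contributions point the same way, so they add. B = B₁ + B₂ = 2.72×10⁻⁵ + 7.19×10⁻⁵ = 9.91×10⁻⁵ T.

B ≈ 99.1 μT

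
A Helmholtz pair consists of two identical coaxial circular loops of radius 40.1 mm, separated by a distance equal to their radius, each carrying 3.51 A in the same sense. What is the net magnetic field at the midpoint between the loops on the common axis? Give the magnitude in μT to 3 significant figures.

Each loop contributes B = μ₀IR²/[2(R²+z²)^(3/2)] on the axis, with z measured from that loop.
Loop 1 (z = 0.02005 m): B₁ = 3.94×10⁻⁵ T. Loop 2 (z = 0.02005 m): B₂ = 3.94×10⁻⁵ T.
The fields add: B = B₁ + B₂ = 7.87×10⁻⁵ T.

B ≈ 78.7 μT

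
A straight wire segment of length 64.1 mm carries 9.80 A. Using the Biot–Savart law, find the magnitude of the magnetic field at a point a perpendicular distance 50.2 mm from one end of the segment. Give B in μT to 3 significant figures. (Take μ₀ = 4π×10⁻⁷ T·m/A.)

B ≈ 15.4 μT

For a finite straight segment, B = (μ₀I/4πd)(sinθ₁ + sinθ₂), where θ₁, θ₂ are the angles from the perpendicular to each end.
The perpendicular foot is at one end, so the two end-offsets along the wire are 0 and L = 0.0641 m.
sinθ₁ = 0/√(0²+0.0502²) = 0.0000; sinθ₂ = 0.0641/√(0.0641²+0.0502²) = 0.7873.
B = (4π×10⁻⁷ × 9.80) / (4π × 0.0502) × (0.0000 + 0.7873) = 1.54×10⁻⁵ T.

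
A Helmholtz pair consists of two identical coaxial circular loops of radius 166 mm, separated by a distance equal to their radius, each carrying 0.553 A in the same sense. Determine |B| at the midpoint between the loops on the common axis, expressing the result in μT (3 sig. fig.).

B ≈ 3.00 μT

Each loop contributes B = μ₀IR²/[2(R²+z²)^(3/2)] on the axis, with z measured from that loop.
Loop 1 (z = 0.083 m): B₁ = 1.50×10⁻⁶ T. Loop 2 (z = 0.083 m): B₂ = 1.50×10⁻⁶ T.
The fields add: B = B₁ + B₂ = 3.00×10⁻⁶ T.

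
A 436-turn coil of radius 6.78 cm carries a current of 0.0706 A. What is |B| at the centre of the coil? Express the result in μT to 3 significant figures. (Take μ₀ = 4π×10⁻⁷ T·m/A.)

B ≈ 285 μT

For an N-turn flat coil, B = Nμ₀I/(2R) with R = 0.0678 m.
B = 436 × 6.54×10⁻⁷ T = 2.85×10⁻⁴ T.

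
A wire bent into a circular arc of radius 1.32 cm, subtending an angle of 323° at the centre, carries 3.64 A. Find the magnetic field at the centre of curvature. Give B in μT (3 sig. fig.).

The Biot–Savart field of a circular arc at its centre is B = μ₀Iφ/(4πR), with φ = 5.637 rad.
B = (4π×10⁻⁷ × 3.64 × 5.637) / (4π × 0.0132) = 1.55×10⁻⁴ T.

B ≈ 155 μT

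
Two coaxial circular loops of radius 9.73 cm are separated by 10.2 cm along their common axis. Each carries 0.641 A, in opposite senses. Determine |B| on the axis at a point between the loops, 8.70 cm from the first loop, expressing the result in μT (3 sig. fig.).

B ≈ 2.28 μT

Each loop contributes B = μ₀IR²/[2(R²+z²)^(3/2)] on the axis, with z measured from that loop.
Loop 1 (z = 0.087 m): B₁ = 1.71×10⁻⁶ T. Loop 2 (z = 0.015 m): B₂ = 4.00×10⁻⁶ T.
The fields oppose: B = |B₁ − B₂| = 2.28×10⁻⁶ T.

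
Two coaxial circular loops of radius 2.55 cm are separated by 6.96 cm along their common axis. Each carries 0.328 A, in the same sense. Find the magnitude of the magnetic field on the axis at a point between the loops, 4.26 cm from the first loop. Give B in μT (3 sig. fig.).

Each loop contributes B = μ₀IR²/[2(R²+z²)^(3/2)] on the axis, with z measured from that loop.
Loop 1 (z = 0.0426 m): B₁ = 1.09×10⁻⁶ T. Loop 2 (z = 0.027 m): B₂ = 2.62×10⁻⁶ T.
The fields add: B = B₁ + B₂ = 3.71×10⁻⁶ T.

B ≈ 3.71 μT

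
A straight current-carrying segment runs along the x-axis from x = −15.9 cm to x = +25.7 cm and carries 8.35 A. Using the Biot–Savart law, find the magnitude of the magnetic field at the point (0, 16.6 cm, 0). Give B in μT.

For a finite straight segment, B = (μ₀I/4πd)(sinθ₁ + sinθ₂), where θ₁, θ₂ are the angles from the perpendicular to each end.
The perpendicular distance is d = 0.166 m; the end-offsets along the wire are a = 0.159 m and b = 0.257 m.
sinθ₁ = 0.159/√(0.159²+0.166²) = 0.6917; sinθ₂ = 0.257/√(0.257²+0.166²) = 0.8400.
B = (4π×10⁻⁷ × 8.35) / (4π × 0.166) × (0.6917 + 0.8400) = 7.70×10⁻⁶ T.

B ≈ 7.70 μT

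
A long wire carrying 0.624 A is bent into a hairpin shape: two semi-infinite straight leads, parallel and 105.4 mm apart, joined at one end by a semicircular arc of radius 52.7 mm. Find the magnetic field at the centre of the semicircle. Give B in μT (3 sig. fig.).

B ≈ 6.09 μT

The semicircular arc contributes B_arc = μ₀I·π/(4πR) = μ₀I/(4R) = 3.72×10⁻⁶ T.
Each semi-infinite lead is at perpendicular distance R = 0.0527 m from the centre, with the perpendicular foot at its near end, so it contributes μ₀I/(4πR); both point the same way, together 2.37×10⁻⁶ T.
Arc and leads all point the same direction: B = 3.72×10⁻⁶ + 2.37×10⁻⁶ = 6.09×10⁻⁶ T.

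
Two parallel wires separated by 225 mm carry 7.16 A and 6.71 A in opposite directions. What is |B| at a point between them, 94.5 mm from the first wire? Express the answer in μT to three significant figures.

B ≈ 25.4 μT

Each long wire gives B = μ₀I/(2πd). Distances are d₁ = 0.0945 m and d₂ = 0.1305 m.
B₁ = 1.52×10⁻⁵ T, B₂ = 1.03×10⁻⁵ T.
Between antiparallel currents both contributions point the same way, so they add. B = B₁ + B₂ = 1.52×10⁻⁵ + 1.03×10⁻⁵ = 2.54×10⁻⁵ T.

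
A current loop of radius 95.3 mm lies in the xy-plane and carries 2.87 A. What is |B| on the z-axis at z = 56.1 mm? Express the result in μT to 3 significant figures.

B ≈ 12.1 μT

On the axis of a circular loop, B = μ₀IR² / [2(R²+z²)^(3/2)].
R² + z² = (0.0953)² + (0.0561)² = 0.01223 m², and (R²+z²)^(3/2) = 1.35×10⁻³ m³.
B = (4π×10⁻⁷ × 2.87 × 0.009082) / (2 × 1.35×10⁻³) = 1.21×10⁻⁵ T.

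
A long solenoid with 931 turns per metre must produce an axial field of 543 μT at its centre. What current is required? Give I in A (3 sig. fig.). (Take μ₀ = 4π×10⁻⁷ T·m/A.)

I ≈ 0.464 A

Inside a long solenoid B = μ₀nI with n = 931 m⁻¹, so I = B/(μ₀n).
I = 5.43×10⁻⁴ / (4π×10⁻⁷ × 931) = 0.464 A.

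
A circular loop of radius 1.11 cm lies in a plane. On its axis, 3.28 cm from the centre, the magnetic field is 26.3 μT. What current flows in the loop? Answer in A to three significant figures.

I ≈ 14.1 A

On the axis of a loop, B = μ₀IR²/[2(R²+z²)^(3/2)], so I = 2B(R²+z²)^(3/2)/(μ₀R²).
R² + z² = 0.0001232 + 0.001076 = 0.001199 m²; raised to 3/2 gives 4.15×10⁻⁵ m³.
I = 2 × 2.63×10⁻⁵ × 4.15×10⁻⁵ / (1.26×10⁻⁶ × 0.0001232) = 14.1 A.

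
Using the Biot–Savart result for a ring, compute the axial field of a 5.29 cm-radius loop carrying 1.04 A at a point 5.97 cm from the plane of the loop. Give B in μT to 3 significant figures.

On the axis of a circular loop, B = μ₀IR² / [2(R²+z²)^(3/2)].
R² + z² = (0.0529)² + (0.0597)² = 0.006363 m², and (R²+z²)^(3/2) = 5.08×10⁻⁴ m³.
B = (4π×10⁻⁷ × 1.04 × 0.002798) / (2 × 5.08×10⁻⁴) = 3.60×10⁻⁶ T.

B ≈ 3.60 μT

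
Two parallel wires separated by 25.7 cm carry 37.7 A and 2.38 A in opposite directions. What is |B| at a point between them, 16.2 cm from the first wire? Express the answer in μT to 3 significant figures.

B ≈ 51.6 μT

Each long wire gives B = μ₀I/(2πd). Distances are d₁ = 0.162 m and d₂ = 0.095 m.
B₁ = 4.65×10⁻⁵ T, B₂ = 5.01×10⁻⁶ T.
Between antiparallel currents both contributions point the same way, so they add. B = B₁ + B₂ = 4.65×10⁻⁵ + 5.01×10⁻⁶ = 5.16×10⁻⁵ T.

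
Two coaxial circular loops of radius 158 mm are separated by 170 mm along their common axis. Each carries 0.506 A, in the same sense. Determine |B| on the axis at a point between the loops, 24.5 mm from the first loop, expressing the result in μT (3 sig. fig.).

B ≈ 2.74 μT

Each loop contributes B = μ₀IR²/[2(R²+z²)^(3/2)] on the axis, with z measured from that loop.
Loop 1 (z = 0.0245 m): B₁ = 1.94×10⁻⁶ T. Loop 2 (z = 0.1455 m): B₂ = 8.01×10⁻⁷ T.
The fields add: B = B₁ + B₂ = 2.74×10⁻⁶ T.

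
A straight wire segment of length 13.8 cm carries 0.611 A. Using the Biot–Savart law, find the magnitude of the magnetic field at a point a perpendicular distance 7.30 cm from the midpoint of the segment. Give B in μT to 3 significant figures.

B ≈ 1.15 μT

For a finite straight segment, B = (μ₀I/4πd)(sinθ₁ + sinθ₂), where θ₁, θ₂ are the angles from the perpendicular to each end.
The perpendicular from the point meets the wire at its midpoint, so each end is L/2 = 0.069 m away along the wire.
sinθ₁ = 0.069/√(0.069²+0.073²) = 0.6869; sinθ₂ = 0.069/√(0.069²+0.073²) = 0.6869.
B = (4π×10⁻⁷ × 0.611) / (4π × 0.073) × (0.6869 + 0.6869) = 1.15×10⁻⁶ T.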